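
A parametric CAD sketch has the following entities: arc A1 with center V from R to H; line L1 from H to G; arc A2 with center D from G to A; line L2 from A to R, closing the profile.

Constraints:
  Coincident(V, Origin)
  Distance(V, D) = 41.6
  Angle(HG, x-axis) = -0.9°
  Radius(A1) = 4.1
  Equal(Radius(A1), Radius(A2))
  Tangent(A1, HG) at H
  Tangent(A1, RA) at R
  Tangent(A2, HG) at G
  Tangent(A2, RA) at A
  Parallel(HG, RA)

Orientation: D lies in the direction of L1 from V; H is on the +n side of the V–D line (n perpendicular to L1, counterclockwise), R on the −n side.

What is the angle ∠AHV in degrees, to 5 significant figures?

78.849°

Tangency of A1 to both parallel lines with radius 4.1 puts H and R at V ± 4.1·n: H = (0.064400, 4.0995), R = (-0.064400, -4.0995). Equal radii place G and A the same way about D: G = D + 4.1·n = (41.659, 3.4461), A = D − 4.1·n = (41.530, -4.7529). Then cos ∠AHV = HA·HV / (|HA||HV|), giving 78.849°.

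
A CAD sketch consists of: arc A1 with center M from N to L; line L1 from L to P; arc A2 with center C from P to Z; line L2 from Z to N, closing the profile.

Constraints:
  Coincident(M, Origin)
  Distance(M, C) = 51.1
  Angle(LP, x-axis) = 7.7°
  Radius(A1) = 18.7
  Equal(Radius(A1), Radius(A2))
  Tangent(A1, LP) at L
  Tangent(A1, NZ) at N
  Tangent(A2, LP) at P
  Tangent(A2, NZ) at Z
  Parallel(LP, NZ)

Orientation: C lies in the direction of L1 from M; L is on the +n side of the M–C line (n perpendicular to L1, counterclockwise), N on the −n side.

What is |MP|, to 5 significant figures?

54.414

The slot axis is L1's direction at 7.7°, so u = (cos 7.7°, sin 7.7°) = (0.99098, 0.13399) and n = (−sin 7.7°, cos 7.7°) = (-0.13399, 0.99098). M is at the origin and C lies 51.1 along u from M, so C = 51.1·u = (50.639, 6.8467). Tangency of A1 to both parallel lines with radius 18.7 puts L and N at M ± 18.7·n: L = (-2.5055, 18.531), N = (2.5055, -18.531). Equal radii place P and Z the same way about C: P = C + 18.7·n = (48.134, 25.378), Z = C − 18.7·n = (53.145, -11.685). Then |MP| = |P − M| = 54.414.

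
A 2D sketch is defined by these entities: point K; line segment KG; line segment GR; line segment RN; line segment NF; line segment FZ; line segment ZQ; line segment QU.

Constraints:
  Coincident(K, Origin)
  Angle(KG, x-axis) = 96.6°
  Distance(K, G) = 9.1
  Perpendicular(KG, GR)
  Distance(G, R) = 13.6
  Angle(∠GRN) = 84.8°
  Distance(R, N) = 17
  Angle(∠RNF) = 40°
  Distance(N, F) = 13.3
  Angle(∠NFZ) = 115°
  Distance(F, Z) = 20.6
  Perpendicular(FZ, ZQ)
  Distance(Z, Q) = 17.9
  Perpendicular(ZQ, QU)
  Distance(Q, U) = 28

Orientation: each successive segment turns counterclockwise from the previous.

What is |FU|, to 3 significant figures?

19.4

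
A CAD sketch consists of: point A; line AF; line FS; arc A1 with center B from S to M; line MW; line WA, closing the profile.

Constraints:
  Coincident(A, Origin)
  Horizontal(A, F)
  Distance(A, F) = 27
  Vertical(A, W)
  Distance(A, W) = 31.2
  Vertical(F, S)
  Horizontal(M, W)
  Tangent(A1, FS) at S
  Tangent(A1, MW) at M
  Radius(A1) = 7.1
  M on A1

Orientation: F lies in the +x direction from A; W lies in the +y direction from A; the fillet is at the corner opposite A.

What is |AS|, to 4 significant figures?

36.19

A is at the origin; A and F share the same y with |AF| = 27.0 and F on the +x side, so F = (27.00, 0.000). A and W share the same x with |AW| = 31.2 and W on the +y side, so W = (0.000, 31.20). The virtual corner opposite A is at (27.00, 31.20). Since A1 is tangent to FS there, BS ⟂ FS and the tangent condition forces BM to be normal to MW, with radius 7.1, so the center B sits 7.1 in from both sides at B = (19.90, 24.10). That places the tangent points at S = (27.00, 24.10) on FS and M = (19.90, 31.20) on MW. Then |AS| = |S − A| = 36.19.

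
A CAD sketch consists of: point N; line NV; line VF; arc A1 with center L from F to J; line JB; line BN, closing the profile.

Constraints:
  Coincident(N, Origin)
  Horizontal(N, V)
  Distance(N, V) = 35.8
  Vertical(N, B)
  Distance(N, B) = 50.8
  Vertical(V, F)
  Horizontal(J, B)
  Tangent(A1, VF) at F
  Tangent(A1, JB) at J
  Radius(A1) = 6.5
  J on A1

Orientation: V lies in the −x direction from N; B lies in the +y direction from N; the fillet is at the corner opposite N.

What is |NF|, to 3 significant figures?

57.0

N is at the origin; NV is horizontal with |NV| = 35.8 and V on the −x side, so V = (-35.8, 0.00). NB is vertical with |NB| = 50.8 and B on the +y side, so B = (0.00, 50.8). The virtual corner opposite N is at (-35.8, 50.8). Since A1 is tangent to VF there, LF ⟂ VF and A1 meets JB tangentially, so LJ is at right angles to JB, with radius 6.5, so the center L sits 6.5 in from both sides at L = (-29.3, 44.3). That places the tangent points at F = (-35.8, 44.3) on VF and J = (-29.3, 50.8) on JB. Then |NF| = |F − N| = 57.0.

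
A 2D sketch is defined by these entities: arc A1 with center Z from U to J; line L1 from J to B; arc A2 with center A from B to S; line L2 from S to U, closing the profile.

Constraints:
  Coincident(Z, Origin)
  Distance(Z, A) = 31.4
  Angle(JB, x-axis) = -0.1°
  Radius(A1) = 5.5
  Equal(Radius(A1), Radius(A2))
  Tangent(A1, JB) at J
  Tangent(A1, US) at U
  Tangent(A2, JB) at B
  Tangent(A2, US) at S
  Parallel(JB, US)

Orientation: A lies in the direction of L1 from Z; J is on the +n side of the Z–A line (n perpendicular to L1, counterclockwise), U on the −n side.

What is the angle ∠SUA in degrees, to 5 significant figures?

9.9351°

The slot axis is L1's direction at -0.1°, so u = (cos -0.1°, sin -0.1°) = (1.0000, -0.0017453) and n = (−sin -0.1°, cos -0.1°) = (0.0017453, 1.0000). Z is at the origin and A lies 31.4 along u from Z, so A = 31.4·u = (31.400, -0.054803). Tangency of A1 to both parallel lines with radius 5.5 puts J and U at Z ± 5.5·n: J = (0.0095993, 5.5000), U = (-0.0095993, -5.5000). Equal radii place B and S the same way about A: B = A + 5.5·n = (31.410, 5.4452), S = A − 5.5·n = (31.390, -5.5548). Then cos ∠SUA = US·UA / (|US||UA|), giving 9.9351°.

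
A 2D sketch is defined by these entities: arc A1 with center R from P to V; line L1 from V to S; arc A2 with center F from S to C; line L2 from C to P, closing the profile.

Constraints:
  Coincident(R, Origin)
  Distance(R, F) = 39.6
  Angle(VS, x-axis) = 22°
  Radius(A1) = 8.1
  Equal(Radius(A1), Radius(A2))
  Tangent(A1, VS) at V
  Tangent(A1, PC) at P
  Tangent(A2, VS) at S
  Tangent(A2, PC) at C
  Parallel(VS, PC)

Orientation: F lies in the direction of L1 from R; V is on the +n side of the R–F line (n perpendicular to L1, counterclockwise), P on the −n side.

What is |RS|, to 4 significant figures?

40.42

The slot axis is L1's direction at 22.0°, so u = (cos 22.0°, sin 22.0°) = (0.9272, 0.3746) and n = (−sin 22.0°, cos 22.0°) = (-0.3746, 0.9272). R is at the origin and F lies 39.6 along u from R, so F = 39.6·u = (36.72, 14.83). Tangency of A1 to both parallel lines with radius 8.1 puts V and P at R ± 8.1·n: V = (-3.034, 7.510), P = (3.034, -7.510). Equal radii place S and C the same way about F: S = F + 8.1·n = (33.68, 22.34), C = F − 8.1·n = (39.75, 7.324). Then |RS| = |S − R| = 40.42.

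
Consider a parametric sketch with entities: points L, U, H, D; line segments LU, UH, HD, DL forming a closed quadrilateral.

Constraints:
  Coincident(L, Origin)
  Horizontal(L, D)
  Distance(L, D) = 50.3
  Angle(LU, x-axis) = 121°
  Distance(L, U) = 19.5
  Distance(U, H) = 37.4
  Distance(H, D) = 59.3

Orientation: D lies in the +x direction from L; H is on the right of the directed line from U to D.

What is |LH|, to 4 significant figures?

21.09

Checks: L.y = 0.00, D.y = 0.00 ✓; |UH| = 37.40 ✓; |HD| = 59.30 ✓.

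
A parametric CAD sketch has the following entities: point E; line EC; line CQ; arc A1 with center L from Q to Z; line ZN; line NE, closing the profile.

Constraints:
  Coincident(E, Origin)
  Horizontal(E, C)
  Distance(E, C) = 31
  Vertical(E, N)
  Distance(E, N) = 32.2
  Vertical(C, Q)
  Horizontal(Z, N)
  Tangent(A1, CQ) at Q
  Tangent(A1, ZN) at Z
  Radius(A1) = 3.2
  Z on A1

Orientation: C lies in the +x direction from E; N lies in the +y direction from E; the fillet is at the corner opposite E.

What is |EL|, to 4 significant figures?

40.17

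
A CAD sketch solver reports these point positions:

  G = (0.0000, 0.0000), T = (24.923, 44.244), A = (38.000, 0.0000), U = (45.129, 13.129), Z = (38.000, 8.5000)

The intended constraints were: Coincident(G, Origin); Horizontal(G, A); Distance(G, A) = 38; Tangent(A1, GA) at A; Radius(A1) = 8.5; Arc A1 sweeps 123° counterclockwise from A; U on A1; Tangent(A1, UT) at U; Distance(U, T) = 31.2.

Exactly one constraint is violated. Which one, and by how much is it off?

Distance(U, T) = 31.2 — off by 5.90.

G = (0.00, 0.00) ✓; G.y = 0.00, A.y = 0.00 ✓; |GA| = 38.00 ✓; ∠(ZA, AG) = 90.00° ✓; |ZA| = 8.500 ✓; bearing(Z→U) − bearing(Z→A) = 123.0° ✓; |ZU| = 8.500 ✓; ∠(ZU, UT) = 90.00° ✓; |UT| = 37.10 ✗.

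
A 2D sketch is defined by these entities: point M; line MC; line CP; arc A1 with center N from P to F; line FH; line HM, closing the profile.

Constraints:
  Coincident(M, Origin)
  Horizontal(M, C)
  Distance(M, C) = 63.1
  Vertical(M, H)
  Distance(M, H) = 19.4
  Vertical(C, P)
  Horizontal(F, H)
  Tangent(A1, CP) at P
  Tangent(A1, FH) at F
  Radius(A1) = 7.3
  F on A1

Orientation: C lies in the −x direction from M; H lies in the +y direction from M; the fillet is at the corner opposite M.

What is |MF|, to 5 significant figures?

59.076

M is at the origin; M and C share the same y with |MC| = 63.1 and C on the −x side, so C = (-63.100, 0.0000). MH is vertical with |MH| = 19.4 and H on the +y side, so H = (0.0000, 19.400). The virtual corner opposite M is at (-63.100, 19.400). Since A1 is tangent to CP there, NP ⟂ CP and tangency of A1 to FH means the radius NF is perpendicular to FH, with radius 7.3, so the center N sits 7.3 in from both sides at N = (-55.800, 12.100). That places the tangent points at P = (-63.100, 12.100) on CP and F = (-55.800, 19.400) on FH. Then |MF| = |F − M| = 59.076.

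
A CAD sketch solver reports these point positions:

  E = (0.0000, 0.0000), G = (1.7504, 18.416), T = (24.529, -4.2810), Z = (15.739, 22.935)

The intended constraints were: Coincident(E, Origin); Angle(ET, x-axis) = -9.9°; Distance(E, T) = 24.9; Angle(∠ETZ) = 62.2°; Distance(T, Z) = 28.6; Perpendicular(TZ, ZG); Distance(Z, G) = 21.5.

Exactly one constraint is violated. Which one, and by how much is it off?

Distance(Z, G) = 21.5 — off by 6.80.

E = (0.00, 0.00) ✓; ET at -9.900° ✓; |ET| = 24.90 ✓; ∠ETZ = 62.20° ✓; |TZ| = 28.60 ✓; ∠(TZ, ZG) = 90.00° ✓; |ZG| = 14.70 ✗.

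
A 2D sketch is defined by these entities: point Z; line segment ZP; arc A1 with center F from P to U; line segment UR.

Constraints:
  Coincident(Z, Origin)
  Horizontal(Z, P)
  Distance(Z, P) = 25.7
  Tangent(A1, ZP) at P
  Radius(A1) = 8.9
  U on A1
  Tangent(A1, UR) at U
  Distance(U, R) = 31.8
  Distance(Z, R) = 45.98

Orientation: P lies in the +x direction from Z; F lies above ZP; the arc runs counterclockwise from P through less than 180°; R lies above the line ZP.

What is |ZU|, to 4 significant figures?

36.05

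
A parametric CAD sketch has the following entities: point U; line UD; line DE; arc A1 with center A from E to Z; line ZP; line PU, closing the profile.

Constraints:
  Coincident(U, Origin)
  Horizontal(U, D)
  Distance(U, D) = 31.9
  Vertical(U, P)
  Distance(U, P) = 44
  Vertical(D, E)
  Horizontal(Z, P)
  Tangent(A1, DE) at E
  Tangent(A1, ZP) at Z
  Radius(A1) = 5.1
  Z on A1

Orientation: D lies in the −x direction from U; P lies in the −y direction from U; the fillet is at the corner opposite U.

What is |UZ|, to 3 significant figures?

51.5

U is at the origin; U and D share the same y with |UD| = 31.9 and D on the −x side, so D = (-31.9, 0.00). UP is vertical with |UP| = 44.0 and P on the −y side, so P = (0.00, -44.0). The virtual corner opposite U is at (-31.9, -44.0). Since A1 is tangent to DE there, AE ⟂ DE and the tangent condition forces AZ to be normal to ZP, with radius 5.1, so the center A sits 5.1 in from both sides at A = (-26.8, -38.9). That places the tangent points at E = (-31.9, -38.9) on DE and Z = (-26.8, -44.0) on ZP. Then |UZ| = |Z − U| = 51.5.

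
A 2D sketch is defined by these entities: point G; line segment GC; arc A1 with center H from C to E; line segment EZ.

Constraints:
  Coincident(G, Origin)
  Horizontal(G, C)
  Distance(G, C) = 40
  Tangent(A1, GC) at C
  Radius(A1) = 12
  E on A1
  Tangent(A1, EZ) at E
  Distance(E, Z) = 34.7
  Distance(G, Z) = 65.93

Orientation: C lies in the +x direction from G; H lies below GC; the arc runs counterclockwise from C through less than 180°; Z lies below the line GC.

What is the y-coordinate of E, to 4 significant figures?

-17.36

Checks: |HE| = 12.00 ✓; ∠(HE, EZ) = 90.00° ✓; |EZ| = 34.70 ✓; |GZ| = 65.93 ✓.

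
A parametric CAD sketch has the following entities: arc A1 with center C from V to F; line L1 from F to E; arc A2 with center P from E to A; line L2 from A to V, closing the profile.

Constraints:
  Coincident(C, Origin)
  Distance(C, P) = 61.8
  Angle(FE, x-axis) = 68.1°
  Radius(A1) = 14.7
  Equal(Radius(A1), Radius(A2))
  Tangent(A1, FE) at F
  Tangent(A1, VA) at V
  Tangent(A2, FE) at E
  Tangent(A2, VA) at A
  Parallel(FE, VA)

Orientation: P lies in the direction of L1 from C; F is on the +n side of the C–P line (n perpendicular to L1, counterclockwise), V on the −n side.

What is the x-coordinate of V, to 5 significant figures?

13.639

The slot axis is L1's direction at 68.1°, so u = (cos 68.1°, sin 68.1°) = (0.37299, 0.92784) and n = (−sin 68.1°, cos 68.1°) = (-0.92784, 0.37299). C is at the origin and P lies 61.8 along u from C, so P = 61.8·u = (23.051, 57.340). Tangency of A1 to both parallel lines with radius 14.7 puts F and V at C ± 14.7·n: F = (-13.639, 5.4829), V = (13.639, -5.4829). So V.x = 13.639.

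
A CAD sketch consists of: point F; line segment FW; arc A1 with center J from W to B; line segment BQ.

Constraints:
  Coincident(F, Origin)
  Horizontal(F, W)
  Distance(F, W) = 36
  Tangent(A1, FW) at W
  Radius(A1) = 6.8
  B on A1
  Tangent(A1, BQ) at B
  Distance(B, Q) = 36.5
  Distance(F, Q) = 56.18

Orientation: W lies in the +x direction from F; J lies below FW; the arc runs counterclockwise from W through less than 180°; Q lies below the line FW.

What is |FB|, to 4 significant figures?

30.32

Checks: |JB| = 6.800 ✓; ∠(JB, BQ) = 90.00° ✓; |BQ| = 36.50 ✓; |FQ| = 56.18 ✓.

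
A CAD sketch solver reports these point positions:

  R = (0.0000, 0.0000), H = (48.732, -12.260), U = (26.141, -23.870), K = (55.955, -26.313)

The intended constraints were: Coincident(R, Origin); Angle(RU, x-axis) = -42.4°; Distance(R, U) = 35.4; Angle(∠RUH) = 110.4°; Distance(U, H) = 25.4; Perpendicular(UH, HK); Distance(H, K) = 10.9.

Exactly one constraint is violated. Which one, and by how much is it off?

Distance(H, K) = 10.9 — off by 4.90.

R = (0.00, 0.00) ✓; RU at -42.40° ✓; |RU| = 35.40 ✓; ∠RUH = 110.4° ✓; |UH| = 25.40 ✓; ∠(UH, HK) = 90.00° ✓; |HK| = 15.80 ✗.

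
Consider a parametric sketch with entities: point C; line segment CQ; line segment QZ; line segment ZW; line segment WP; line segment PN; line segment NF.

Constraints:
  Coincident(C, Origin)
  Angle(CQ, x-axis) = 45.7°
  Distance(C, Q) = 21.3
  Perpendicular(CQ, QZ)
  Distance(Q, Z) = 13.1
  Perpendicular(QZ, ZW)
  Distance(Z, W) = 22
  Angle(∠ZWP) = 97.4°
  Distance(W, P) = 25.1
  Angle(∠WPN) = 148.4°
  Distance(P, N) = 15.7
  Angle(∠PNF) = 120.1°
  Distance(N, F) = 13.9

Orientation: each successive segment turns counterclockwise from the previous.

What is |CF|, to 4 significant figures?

32.02

C is at the origin; CQ runs at 45.7° with length 21.3, so Q = (14.88, 15.24). CQ ⟂ QZ, so QZ runs at 135.7°; with |QZ| = 13.1, Z = (5.501, 24.39). QZ is perpendicular to ZW, so ZW runs at -134.3°; with |ZW| = 22.0, W = (-9.864, 8.648). ∠ZWP = 97.4° gives WP at -51.70° from the x-axis; with |WP| = 25.1, P = (5.692, -11.05). ∠WPN = 148.4° gives PN at -20.10° from the x-axis; with |PN| = 15.7, N = (20.44, -16.45). ∠PNF = 120.1° gives NF at 39.80° from the x-axis; with |NF| = 13.9, F = (31.11, -7.548). Then |CF| = |F − C| = 32.02.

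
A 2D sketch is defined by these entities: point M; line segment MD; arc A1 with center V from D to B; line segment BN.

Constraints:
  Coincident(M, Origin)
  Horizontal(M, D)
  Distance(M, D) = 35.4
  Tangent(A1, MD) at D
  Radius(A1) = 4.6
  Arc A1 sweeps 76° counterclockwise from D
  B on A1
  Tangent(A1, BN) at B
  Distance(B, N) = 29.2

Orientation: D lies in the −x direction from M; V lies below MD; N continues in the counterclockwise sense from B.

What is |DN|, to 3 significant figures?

33.8

M is at the origin; M and D share the same y with |MD| = 35.4 and D on the −x side, so D = (-35.4, 0.00). The tangent condition forces VD to be normal to MD, so V = D + (0, -4.6) = (-35.4, -4.60). On A1, D sits at bearing 90° from V; a 76° counterclockwise sweep puts B at bearing 166°, so B = V + 4.6·(cos 166°, sin 166°) = (-39.9, -3.49). Tangency of A1 to BN means the radius VB is perpendicular to BN, so BN runs along (−sin 166°, cos 166°); with |BN| = 29.2, N = (-46.9, -31.8). Then |DN| = |N − D| = 33.8.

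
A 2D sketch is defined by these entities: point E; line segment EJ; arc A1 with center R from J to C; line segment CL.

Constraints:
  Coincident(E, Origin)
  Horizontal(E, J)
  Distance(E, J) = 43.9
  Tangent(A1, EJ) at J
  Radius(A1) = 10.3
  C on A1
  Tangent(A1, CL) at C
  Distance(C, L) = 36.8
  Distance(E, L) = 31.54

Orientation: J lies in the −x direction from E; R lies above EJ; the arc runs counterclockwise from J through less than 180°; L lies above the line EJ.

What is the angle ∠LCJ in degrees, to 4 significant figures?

157.0°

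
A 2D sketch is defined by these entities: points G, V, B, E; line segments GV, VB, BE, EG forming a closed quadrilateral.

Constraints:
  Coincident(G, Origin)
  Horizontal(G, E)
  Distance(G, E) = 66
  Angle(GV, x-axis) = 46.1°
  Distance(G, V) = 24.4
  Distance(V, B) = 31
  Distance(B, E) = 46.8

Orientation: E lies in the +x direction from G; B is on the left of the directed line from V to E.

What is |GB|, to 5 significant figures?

55.378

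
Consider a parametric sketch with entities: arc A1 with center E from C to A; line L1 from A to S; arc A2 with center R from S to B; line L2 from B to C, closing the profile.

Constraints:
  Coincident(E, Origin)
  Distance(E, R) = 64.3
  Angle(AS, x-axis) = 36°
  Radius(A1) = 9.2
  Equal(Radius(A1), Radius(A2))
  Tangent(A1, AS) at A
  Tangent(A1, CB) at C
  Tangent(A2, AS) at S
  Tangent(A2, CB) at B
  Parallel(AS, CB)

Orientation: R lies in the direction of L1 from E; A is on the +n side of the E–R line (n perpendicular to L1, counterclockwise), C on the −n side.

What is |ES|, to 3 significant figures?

65.0

Tangency of A1 to both parallel lines with radius 9.2 puts A and C at E ± 9.2·n: A = (-5.41, 7.44), C = (5.41, -7.44). Equal radii place S and B the same way about R: S = R + 9.2·n = (46.6, 45.2), B = R − 9.2·n = (57.4, 30.4). Then |ES| = |S − E| = 65.0.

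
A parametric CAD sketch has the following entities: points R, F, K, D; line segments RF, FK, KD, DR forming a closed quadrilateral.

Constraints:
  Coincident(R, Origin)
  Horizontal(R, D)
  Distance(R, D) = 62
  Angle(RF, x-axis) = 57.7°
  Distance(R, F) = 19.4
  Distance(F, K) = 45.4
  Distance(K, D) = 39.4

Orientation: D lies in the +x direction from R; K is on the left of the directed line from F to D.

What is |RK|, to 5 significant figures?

62.983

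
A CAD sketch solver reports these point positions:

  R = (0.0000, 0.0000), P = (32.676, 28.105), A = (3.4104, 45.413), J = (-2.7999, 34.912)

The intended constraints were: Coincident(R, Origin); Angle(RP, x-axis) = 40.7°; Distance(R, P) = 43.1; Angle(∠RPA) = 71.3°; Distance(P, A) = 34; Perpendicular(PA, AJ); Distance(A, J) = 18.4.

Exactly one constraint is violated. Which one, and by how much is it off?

Distance(A, J) = 18.4 — off by 6.20.

R = (0.00, 0.00) ✓; RP at 40.70° ✓; |RP| = 43.10 ✓; ∠RPA = 71.30° ✓; |PA| = 34.00 ✓; ∠(PA, AJ) = 90.00° ✓; |AJ| = 12.20 ✗.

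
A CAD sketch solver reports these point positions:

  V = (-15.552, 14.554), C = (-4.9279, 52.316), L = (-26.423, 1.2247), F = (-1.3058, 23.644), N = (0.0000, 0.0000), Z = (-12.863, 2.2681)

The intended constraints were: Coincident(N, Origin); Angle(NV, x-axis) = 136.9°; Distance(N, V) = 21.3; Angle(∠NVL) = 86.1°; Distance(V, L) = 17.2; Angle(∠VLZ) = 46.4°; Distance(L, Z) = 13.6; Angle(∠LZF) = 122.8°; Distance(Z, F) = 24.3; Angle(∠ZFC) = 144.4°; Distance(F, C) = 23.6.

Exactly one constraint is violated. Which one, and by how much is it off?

Distance(F, C) = 23.6 — off by 5.30.

N = (0.00, 0.00) ✓; NV at 136.9° ✓; |NV| = 21.30 ✓; ∠NVL = 86.10° ✓; |VL| = 17.20 ✓; ∠VLZ = 46.40° ✓; |LZ| = 13.60 ✓; ∠LZF = 122.8° ✓; |ZF| = 24.30 ✓; ∠ZFC = 144.4° ✓; |FC| = 28.90 ✗.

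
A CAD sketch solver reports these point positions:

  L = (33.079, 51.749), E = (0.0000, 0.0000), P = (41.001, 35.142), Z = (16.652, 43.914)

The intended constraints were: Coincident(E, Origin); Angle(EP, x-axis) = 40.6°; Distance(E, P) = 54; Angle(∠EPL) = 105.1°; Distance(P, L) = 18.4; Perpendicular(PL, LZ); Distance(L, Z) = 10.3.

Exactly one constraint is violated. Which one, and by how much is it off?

Distance(L, Z) = 10.3 — off by 7.90.

E = (0.00, 0.00) ✓; EP at 40.60° ✓; |EP| = 54.00 ✓; ∠EPL = 105.1° ✓; |PL| = 18.40 ✓; ∠(PL, LZ) = 90.00° ✓; |LZ| = 18.20 ✗.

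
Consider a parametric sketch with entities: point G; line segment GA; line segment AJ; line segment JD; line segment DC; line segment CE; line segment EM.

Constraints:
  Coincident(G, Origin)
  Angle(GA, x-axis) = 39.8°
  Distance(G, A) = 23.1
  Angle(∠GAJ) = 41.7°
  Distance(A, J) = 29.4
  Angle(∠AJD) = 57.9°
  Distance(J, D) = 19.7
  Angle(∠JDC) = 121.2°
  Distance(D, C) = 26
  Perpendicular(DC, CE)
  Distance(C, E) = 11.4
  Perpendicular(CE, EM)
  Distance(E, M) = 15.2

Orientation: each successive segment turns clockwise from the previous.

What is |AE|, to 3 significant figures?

8.44

G is at the origin; GA runs at 39.8° with length 23.1, so A = (17.7, 14.8). ∠GAJ = 41.7° gives AJ at -98.5° from the x-axis; with |AJ| = 29.4, J = (13.4, -14.3). ∠AJD = 57.9° gives JD at 139° from the x-axis; with |JD| = 19.7, D = (-1.56, -1.47). ∠JDC = 121.2° gives DC at 80.6° from the x-axis; with |DC| = 26.0, C = (2.69, 24.2). DC is perpendicular to CE, so CE runs at -9.40°; with |CE| = 11.4, E = (13.9, 22.3). Then |AE| = |E − A| = 8.44.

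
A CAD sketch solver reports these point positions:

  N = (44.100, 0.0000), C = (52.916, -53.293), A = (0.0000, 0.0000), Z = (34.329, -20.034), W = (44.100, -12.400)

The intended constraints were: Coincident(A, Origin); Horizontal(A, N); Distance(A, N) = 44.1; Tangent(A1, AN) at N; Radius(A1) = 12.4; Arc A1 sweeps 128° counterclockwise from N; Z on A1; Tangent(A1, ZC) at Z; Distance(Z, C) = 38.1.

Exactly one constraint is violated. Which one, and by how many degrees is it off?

Tangent(A1, ZC) at Z — off by 8.80°.

A = (0.00, 0.00) ✓; A.y = 0.00, N.y = 0.00 ✓; |AN| = 44.10 ✓; ∠(WN, NA) = 90.00° ✓; |WN| = 12.40 ✓; bearing(W→Z) − bearing(W→N) = 128.0° ✓; |WZ| = 12.40 ✓; ∠(WZ, ZC) = 98.80° ✗; |ZC| = 38.10 ✓.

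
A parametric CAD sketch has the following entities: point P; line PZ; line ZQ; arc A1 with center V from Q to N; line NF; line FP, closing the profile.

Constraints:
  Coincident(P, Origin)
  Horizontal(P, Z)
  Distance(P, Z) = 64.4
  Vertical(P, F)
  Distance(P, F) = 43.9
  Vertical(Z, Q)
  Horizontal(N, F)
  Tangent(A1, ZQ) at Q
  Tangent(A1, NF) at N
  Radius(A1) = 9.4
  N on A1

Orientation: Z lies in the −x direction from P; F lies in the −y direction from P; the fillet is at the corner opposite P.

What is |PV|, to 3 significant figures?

64.9

P is at the origin; PZ is horizontal with |PZ| = 64.4 and Z on the −x side, so Z = (-64.4, 0.00). PF is vertical with |PF| = 43.9 and F on the −y side, so F = (0.00, -43.9). The virtual corner opposite P is at (-64.4, -43.9). The tangent condition forces VQ to be normal to ZQ and A1 meets NF tangentially, so VN is at right angles to NF, with radius 9.4, so the center V sits 9.4 in from both sides at V = (-55.0, -34.5). Then |PV| = |V − P| = 64.9.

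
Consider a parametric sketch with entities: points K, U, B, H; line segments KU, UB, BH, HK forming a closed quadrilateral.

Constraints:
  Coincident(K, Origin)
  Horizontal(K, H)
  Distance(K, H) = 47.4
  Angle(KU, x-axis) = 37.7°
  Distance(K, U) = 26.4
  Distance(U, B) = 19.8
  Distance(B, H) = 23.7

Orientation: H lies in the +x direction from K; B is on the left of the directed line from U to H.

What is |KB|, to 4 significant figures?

45.56

K is at the origin; K and H share the same y with |KH| = 47.4 and H in +x, so H = (47.4, 0). KU runs at 37.7° with |KU| = 26.4, so U = (20.89, 16.14). B is determined by |UB| = 19.8 and |BH| = 23.7 together: it lies at the intersection of circle(U, 19.8) and circle(H, 23.7). With |UH| = 31.04, the foot of the radical line on UH is 12.79 from U and the perpendicular offset is √(19.8² − 12.79²) = 15.12. Taking the left-of-UH solution: B = (39.67, 22.40).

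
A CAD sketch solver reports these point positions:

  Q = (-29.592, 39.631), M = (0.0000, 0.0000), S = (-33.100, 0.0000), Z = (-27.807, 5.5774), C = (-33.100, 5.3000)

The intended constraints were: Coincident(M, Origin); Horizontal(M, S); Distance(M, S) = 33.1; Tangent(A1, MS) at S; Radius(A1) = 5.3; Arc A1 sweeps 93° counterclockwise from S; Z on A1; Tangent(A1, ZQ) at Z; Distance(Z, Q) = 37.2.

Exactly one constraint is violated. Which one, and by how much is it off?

Distance(Z, Q) = 37.2 — off by 3.10.

M = (0.00, 0.00) ✓; M.y = 0.00, S.y = 0.00 ✓; |MS| = 33.10 ✓; ∠(CS, SM) = 90.00° ✓; |CS| = 5.300 ✓; bearing(C→Z) − bearing(C→S) = 93.00° ✓; |CZ| = 5.300 ✓; ∠(CZ, ZQ) = 90.00° ✓; |ZQ| = 34.10 ✗.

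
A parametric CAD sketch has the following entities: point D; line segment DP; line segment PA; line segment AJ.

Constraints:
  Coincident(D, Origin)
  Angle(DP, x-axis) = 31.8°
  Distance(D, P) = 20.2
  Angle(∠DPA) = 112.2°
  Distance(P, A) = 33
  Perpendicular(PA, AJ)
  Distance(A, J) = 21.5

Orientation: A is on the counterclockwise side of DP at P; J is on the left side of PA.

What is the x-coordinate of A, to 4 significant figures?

11.66

D is at the origin; DP runs at 31.8° with length 20.2, so P = 20.2·(cos 31.8°, sin 31.8°) = (17.17, 10.64). ∠DPA = 112.2°, so PA runs at 31.8° + (180° − 112.2°) = 99.60° from the x-axis; with |PA| = 33.0, A = P + 33.0·(cos 99.60°, sin 99.60°) = (11.66, 43.18). So A.x = 11.66.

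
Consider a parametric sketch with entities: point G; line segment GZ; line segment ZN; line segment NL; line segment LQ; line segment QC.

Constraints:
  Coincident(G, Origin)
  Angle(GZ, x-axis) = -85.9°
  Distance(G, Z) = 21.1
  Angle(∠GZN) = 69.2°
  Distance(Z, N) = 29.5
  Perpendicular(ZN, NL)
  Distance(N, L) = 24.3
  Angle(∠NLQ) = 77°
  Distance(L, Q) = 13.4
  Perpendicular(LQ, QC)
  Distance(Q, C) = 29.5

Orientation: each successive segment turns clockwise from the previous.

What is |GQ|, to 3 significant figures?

9.09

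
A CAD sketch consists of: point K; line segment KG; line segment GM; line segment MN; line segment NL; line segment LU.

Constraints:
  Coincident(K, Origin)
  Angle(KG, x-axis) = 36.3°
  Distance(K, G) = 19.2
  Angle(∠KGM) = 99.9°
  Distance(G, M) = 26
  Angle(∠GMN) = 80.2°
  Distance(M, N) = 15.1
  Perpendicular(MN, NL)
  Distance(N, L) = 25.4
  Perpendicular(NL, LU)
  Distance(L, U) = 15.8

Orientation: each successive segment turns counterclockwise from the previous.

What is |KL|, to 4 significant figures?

8.529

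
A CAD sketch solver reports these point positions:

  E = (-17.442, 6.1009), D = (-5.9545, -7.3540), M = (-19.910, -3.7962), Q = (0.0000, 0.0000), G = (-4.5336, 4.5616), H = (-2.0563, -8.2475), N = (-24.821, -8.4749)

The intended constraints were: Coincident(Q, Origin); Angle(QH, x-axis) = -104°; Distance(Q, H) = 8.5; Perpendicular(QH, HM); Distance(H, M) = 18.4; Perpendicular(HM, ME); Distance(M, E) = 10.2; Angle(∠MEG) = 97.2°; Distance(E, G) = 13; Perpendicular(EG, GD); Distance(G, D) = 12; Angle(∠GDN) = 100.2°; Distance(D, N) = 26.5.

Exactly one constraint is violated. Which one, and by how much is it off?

Distance(D, N) = 26.5 — off by 7.60.

Q = (0.00, 0.00) ✓; QH at -104.0° ✓; |QH| = 8.500 ✓; ∠(QH, HM) = 90.00° ✓; |HM| = 18.40 ✓; ∠(HM, ME) = 90.00° ✓; |ME| = 10.20 ✓; ∠MEG = 97.20° ✓; |EG| = 13.00 ✓; ∠(EG, GD) = 90.00° ✓; |GD| = 12.00 ✓; ∠GDN = 100.2° ✓; |DN| = 18.90 ✗.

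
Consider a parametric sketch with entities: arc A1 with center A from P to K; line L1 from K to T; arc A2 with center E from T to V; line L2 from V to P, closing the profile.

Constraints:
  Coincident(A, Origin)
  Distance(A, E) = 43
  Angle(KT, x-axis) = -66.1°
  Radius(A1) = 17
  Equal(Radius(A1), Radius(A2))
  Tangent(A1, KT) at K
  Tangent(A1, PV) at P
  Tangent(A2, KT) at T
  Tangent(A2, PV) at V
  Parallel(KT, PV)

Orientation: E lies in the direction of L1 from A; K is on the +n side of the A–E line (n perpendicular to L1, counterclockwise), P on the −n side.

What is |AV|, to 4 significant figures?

46.24

The slot axis is L1's direction at -66.1°, so u = (cos -66.1°, sin -66.1°) = (0.4051, -0.9143) and n = (−sin -66.1°, cos -66.1°) = (0.9143, 0.4051). A is at the origin and E lies 43.0 along u from A, so E = 43.0·u = (17.42, -39.31). Tangency of A1 to both parallel lines with radius 17.0 puts K and P at A ± 17.0·n: K = (15.54, 6.887), P = (-15.54, -6.887). Equal radii place T and V the same way about E: T = E + 17.0·n = (32.96, -32.43), V = E − 17.0·n = (1.879, -46.20). Then |AV| = |V − A| = 46.24.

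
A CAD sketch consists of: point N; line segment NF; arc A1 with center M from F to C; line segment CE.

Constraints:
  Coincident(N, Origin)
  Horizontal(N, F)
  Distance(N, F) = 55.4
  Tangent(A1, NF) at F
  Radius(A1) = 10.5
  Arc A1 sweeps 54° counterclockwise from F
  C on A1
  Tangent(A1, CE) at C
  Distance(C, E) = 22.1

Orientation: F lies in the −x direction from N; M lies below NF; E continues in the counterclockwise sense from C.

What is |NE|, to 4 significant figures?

80.03

N is at the origin; NF is horizontal with |NF| = 55.4 and F on the −x side, so F = (-55.40, 0.000). Since A1 is tangent to NF there, MF ⟂ NF, so M = F + (0, -10.5) = (-55.40, -10.50). On A1, F sits at bearing 90° from M; a 54° counterclockwise sweep puts C at bearing 144°, so C = M + 10.5·(cos 144°, sin 144°) = (-63.89, -4.328). A1 meets CE tangentially, so MC is at right angles to CE, so CE runs along (−sin 144°, cos 144°); with |CE| = 22.1, E = (-76.88, -22.21). Then |NE| = |E − N| = 80.03.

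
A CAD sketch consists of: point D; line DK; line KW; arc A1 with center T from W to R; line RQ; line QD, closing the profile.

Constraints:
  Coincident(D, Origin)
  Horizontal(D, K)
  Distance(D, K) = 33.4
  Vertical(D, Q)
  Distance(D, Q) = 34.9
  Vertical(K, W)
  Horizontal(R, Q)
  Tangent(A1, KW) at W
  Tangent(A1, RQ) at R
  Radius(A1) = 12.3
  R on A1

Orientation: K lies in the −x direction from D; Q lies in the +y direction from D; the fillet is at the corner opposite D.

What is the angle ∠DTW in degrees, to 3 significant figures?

133°

D is at the origin; DK is horizontal with |DK| = 33.4 and K on the −x side, so K = (-33.4, 0.00). DQ is vertical with |DQ| = 34.9 and Q on the +y side, so Q = (0.00, 34.9). The virtual corner opposite D is at (-33.4, 34.9). The tangent condition forces TW to be normal to KW and since A1 is tangent to RQ there, TR ⟂ RQ, with radius 12.3, so the center T sits 12.3 in from both sides at T = (-21.1, 22.6). That places the tangent points at W = (-33.4, 22.6) on KW and R = (-21.1, 34.9) on RQ. Then cos ∠DTW = TD·TW / (|TD||TW|), giving 133°.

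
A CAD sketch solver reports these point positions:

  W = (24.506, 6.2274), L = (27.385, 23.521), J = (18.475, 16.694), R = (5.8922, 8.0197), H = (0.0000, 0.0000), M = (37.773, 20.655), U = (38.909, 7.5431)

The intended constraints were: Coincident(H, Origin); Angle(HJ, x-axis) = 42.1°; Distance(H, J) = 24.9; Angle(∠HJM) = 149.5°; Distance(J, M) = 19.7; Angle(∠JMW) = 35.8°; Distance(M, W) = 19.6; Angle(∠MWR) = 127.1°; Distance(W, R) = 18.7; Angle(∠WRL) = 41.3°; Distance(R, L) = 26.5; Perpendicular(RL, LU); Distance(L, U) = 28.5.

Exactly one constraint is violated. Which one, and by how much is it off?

Distance(L, U) = 28.5 — off by 8.80.

H = (0.00, 0.00) ✓; HJ at 42.10° ✓; |HJ| = 24.90 ✓; ∠HJM = 149.5° ✓; |JM| = 19.70 ✓; ∠JMW = 35.80° ✓; |MW| = 19.60 ✓; ∠MWR = 127.1° ✓; |WR| = 18.70 ✓; ∠WRL = 41.30° ✓; |RL| = 26.50 ✓; ∠(RL, LU) = 90.00° ✓; |LU| = 19.70 ✗.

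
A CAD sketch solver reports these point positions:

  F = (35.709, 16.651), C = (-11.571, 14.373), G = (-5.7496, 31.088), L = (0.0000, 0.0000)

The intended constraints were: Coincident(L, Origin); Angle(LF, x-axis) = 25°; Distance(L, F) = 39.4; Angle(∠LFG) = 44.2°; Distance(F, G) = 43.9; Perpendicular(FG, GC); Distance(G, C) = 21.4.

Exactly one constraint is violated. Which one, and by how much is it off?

Distance(G, C) = 21.4 — off by 3.70.

L = (0.00, 0.00) ✓; LF at 25.00° ✓; |LF| = 39.40 ✓; ∠LFG = 44.20° ✓; |FG| = 43.90 ✓; ∠(FG, GC) = 90.00° ✓; |GC| = 17.70 ✗.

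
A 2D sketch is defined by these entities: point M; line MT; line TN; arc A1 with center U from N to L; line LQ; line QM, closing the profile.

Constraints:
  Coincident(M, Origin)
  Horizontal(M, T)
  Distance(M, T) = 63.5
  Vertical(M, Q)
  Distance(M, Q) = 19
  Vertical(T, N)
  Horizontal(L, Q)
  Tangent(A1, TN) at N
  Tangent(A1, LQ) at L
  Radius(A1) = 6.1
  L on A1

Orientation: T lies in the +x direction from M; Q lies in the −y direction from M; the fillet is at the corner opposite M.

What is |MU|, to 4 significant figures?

58.83

MQ is vertical with |MQ| = 19.0 and Q on the −y side, so Q = (0.000, -19.00). The virtual corner opposite M is at (63.50, -19.00). Since A1 is tangent to TN there, UN ⟂ TN and the tangent condition forces UL to be normal to LQ, with radius 6.1, so the center U sits 6.1 in from both sides at U = (57.40, -12.90). Then |MU| = |U − M| = 58.83.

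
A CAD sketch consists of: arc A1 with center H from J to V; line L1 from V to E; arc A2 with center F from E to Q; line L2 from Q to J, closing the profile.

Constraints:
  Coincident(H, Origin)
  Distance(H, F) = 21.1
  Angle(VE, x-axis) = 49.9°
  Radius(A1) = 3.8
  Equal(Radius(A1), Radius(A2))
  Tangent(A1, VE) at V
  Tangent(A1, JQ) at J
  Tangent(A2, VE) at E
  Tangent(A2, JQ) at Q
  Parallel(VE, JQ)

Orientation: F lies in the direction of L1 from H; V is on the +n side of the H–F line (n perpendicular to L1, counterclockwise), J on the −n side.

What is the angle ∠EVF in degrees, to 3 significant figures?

10.2°

The slot axis is L1's direction at 49.9°, so u = (cos 49.9°, sin 49.9°) = (0.644, 0.765) and n = (−sin 49.9°, cos 49.9°) = (-0.765, 0.644). H is at the origin and F lies 21.1 along u from H, so F = 21.1·u = (13.6, 16.1). Tangency of A1 to both parallel lines with radius 3.8 puts V and J at H ± 3.8·n: V = (-2.91, 2.45), J = (2.91, -2.45). Equal radii place E and Q the same way about F: E = F + 3.8·n = (10.7, 18.6), Q = F − 3.8·n = (16.5, 13.7). Then cos ∠EVF = VE·VF / (|VE||VF|), giving 10.2°.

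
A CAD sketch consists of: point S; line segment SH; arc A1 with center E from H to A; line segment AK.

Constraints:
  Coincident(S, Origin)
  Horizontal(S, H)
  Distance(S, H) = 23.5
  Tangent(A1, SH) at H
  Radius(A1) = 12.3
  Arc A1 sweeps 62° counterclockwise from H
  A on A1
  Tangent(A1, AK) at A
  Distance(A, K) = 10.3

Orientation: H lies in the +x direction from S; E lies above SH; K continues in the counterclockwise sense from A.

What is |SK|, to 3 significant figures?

42.2

On A1, H sits at bearing -90° from E; a 62° counterclockwise sweep puts A at bearing -28°, so A = E + 12.3·(cos -28°, sin -28°) = (34.4, 6.53). Tangency of A1 to AK means the radius EA is perpendicular to AK, so AK runs along (−sin -28°, cos -28°); with |AK| = 10.3, K = (39.2, 15.6). Then |SK| = |K − S| = 42.2.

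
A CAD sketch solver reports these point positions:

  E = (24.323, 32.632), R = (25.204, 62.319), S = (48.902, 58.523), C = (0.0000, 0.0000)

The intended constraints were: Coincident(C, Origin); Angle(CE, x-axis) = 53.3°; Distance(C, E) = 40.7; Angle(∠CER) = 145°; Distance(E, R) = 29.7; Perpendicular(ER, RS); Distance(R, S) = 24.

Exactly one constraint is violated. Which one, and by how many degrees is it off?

Perpendicular(ER, RS) — off by 7.40°.

C = (0.00, 0.00) ✓; CE at 53.30° ✓; |CE| = 40.70 ✓; ∠CER = 145.0° ✓; |ER| = 29.70 ✓; ∠(ER, RS) = 97.40° ✗; |RS| = 24.00 ✓.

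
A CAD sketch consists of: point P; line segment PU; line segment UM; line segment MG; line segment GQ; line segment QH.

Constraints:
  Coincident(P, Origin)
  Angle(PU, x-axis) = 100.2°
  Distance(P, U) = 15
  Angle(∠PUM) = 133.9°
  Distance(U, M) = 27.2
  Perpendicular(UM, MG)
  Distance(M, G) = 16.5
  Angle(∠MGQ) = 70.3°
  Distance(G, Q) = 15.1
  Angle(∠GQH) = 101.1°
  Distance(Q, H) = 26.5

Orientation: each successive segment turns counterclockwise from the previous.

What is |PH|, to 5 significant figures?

37.460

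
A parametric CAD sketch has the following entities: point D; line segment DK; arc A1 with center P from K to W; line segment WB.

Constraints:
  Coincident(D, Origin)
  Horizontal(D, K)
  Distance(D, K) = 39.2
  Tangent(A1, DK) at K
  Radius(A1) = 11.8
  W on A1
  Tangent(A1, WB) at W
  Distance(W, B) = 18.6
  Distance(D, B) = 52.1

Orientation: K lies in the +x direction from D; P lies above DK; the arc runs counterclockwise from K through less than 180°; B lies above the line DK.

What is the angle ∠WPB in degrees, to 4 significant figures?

57.61°

D is at the origin; D and K share the same y with |DK| = 39.2 and K on the +x side, so K = (39.20, 0.000). Since A1 is tangent to DK there, PK ⟂ DK, so P = K + (0, 11.8) = (39.20, 11.80). Since PW ⟂ WB (tangency), |PB| = √(11.8² + 18.6²) = 22.03 regardless of where W sits on A1. So B lies on both circle(D, 52.1) and circle(P, 22.03); the above-DK intersection is B = (39.63, 33.82). W is the foot of the tangent from B: W = (49.29, 17.93).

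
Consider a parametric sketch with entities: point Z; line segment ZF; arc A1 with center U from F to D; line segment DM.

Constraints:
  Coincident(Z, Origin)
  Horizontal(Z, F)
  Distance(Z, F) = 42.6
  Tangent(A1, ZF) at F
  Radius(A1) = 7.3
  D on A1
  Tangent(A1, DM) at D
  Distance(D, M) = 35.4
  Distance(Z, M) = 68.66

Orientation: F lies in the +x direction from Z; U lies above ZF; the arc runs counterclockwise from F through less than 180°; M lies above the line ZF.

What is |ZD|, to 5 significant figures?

50.219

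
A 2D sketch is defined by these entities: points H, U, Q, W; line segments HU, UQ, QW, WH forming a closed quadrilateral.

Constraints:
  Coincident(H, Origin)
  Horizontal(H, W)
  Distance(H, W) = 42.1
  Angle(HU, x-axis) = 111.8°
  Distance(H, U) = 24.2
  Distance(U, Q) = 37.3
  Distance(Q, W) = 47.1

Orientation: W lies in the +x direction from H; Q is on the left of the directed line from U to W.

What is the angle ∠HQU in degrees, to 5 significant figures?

29.499°

H is at the origin; HW is horizontal with |HW| = 42.1 and W in +x, so W = (42.1, 0). HU runs at 111.8° with |HU| = 24.2, so U = (-8.9871, 22.469). Q is determined by |UQ| = 37.3 and |QW| = 47.1 together: it lies at the intersection of circle(U, 37.3) and circle(W, 47.1). With |UW| = 55.810, the foot of the radical line on UW is 20.495 from U and the perpendicular offset is √(37.3² − 20.495²) = 31.165. Taking the left-of-UW solution: Q = (22.321, 42.746).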